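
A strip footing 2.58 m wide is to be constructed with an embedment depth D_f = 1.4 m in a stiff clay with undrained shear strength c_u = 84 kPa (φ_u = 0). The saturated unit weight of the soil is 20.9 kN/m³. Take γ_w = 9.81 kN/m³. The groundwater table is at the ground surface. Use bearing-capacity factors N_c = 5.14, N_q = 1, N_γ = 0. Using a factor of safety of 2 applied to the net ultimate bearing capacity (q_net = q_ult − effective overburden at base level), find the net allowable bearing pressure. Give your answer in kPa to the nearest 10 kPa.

q_all(net) ≈ 220 kPa

Water table at ground surface, so effective unit weight γ' = 20.9 − 9.81 = 11.09 kN/m³ is used throughout; overburden q = 11.09 × 1.4 = 15.526 kPa.
Cohesion term c·N_c = 84 × 5.14 = 431.76 kPa; surcharge term q·N_q = 15.526 × 1 = 15.526 kPa.
q_ult = 431.76 + 15.526 = 447.29 kPa.
Net ultimate: q_net = 447.29 − 15.526 = 431.76 kPa.
q_all(net) = 431.76 / 2 = 215.88 kPa.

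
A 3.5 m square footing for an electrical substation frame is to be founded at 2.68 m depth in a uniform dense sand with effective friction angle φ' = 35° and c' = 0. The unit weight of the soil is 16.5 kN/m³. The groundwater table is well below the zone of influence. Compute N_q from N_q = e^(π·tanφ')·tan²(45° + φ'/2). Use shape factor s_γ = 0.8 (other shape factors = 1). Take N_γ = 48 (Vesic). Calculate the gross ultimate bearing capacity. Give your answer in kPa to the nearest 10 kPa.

q_ult ≈ 2580 kPa

tan35° = 0.7002, so N_q = e^(π×0.7002)·tan²(62.5°) = 9.023 × 3.69 = 33.3.
Overburden at base level: q = 16.5 × 2.68 = 44.22 kPa.
Surcharge term q·N_q = 44.22 × 33.296 = 1472.4 kPa; self-weight term 0.5·γ·B·N_γ·s_γ = 0.5 × 16.5 × 3.5 × 48 × 0.8 = 1108.8 kPa.
q_ult = 1472.4 + 1108.8 = 2581.2 kPa.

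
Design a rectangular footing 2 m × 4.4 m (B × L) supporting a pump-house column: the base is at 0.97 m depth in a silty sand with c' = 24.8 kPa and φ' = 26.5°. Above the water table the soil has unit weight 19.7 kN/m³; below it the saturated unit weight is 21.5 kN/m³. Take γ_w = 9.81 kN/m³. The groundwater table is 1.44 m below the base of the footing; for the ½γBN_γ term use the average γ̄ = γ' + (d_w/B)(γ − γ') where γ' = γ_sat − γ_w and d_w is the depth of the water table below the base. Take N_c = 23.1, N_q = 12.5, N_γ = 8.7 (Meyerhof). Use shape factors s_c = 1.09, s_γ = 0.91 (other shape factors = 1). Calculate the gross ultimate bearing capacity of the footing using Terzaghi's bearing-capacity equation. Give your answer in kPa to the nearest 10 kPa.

q_ult ≈ 1000 kPa

q = γ·D_f = 19.7 × 0.97 = 19.109 kPa.
γ' = 11.69 kN/m³; averaging over the depth B below the base, γ̄ = γ' + (d_w/B)(γ − γ') = 17.457 kN/m³.
c·N_c·s_c = 24.8 × 23.1 × 1.09 = 624.44 kPa
q·N_q = 19.109 × 12.5 = 238.86 kPa
0.5·γ·B·N_γ·s_γ = 0.5 × 17.457 × 2 × 8.7 × 0.91 = 138.21 kPa
q_ult = 624.44 + 238.86 + 138.21 = 1001.5 kPa.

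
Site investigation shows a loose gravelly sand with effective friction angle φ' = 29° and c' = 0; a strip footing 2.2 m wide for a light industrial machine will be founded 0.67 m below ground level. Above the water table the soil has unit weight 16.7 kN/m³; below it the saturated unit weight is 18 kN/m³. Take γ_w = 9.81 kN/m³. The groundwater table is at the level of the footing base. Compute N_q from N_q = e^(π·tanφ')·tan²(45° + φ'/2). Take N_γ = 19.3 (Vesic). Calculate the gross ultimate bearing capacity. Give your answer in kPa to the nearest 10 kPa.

q_ult ≈ 360 kPa

tan29° = 0.5543, so N_q = e^(π×0.5543)·tan²(59.5°) = 5.705 × 2.882 = 16.44.
Effective surcharge at the founding depth q = γ·D_f = 16.7 × 0.67 = 11.189 kPa.
The water table coincides with the base, so in the self-weight term γ → γ' = 8.19 kN/m³.
q_ult = q·N_q + 0.5·γ·B·N_γ
     = 11.189 × 16.443 + 0.5 × 8.19 × 2.2 × 19.3
     = 183.98 + 173.87 = 357.86 kPa.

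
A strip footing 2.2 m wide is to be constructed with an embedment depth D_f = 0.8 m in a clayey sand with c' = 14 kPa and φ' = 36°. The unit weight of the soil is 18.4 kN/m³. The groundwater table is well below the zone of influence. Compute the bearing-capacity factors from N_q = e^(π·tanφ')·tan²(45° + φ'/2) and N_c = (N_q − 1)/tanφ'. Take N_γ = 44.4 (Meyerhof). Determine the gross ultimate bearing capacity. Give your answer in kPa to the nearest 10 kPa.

tan36° = 0.7265, so N_q = e^(π×0.7265)·tan²(63°) = 9.801 × 3.852 = 37.75.
N_c = (37.75 − 1)/tan36° = 50.59.
Overburden at base level: q = 18.4 × 0.8 = 14.72 kPa.
Cohesion term c·N_c = 14 × 50.585 = 708.2 kPa; surcharge term q·N_q = 14.72 × 37.752 = 555.72 kPa; self-weight term 0.5·γ·B·N_γ = 0.5 × 18.4 × 2.2 × 44.4 = 898.66 kPa.
q_ult = 708.2 + 555.72 + 898.66 = 2162.6 kPa.

q_ult ≈ 2160 kPa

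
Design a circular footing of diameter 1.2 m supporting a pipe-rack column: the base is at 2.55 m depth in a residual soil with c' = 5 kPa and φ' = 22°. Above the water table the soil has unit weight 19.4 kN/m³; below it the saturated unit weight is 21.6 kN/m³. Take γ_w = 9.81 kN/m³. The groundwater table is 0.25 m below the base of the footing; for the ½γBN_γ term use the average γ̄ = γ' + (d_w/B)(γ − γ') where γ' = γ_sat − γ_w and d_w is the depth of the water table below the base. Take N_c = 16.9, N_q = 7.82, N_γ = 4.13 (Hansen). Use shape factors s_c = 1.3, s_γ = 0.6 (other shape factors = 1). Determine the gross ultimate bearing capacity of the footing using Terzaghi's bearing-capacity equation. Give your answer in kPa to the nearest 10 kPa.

q = γ·D_f = 19.4 × 2.55 = 49.47 kPa.
γ' = 11.79 kN/m³; averaging over the depth B below the base, γ̄ = γ' + (d_w/B)(γ − γ') = 13.375 kN/m³.
c·N_c·s_c = 5 × 16.9 × 1.3 = 109.85 kPa
q·N_q = 49.47 × 7.82 = 386.86 kPa
0.5·γ·B·N_γ·s_γ = 0.5 × 13.375 × 1.2 × 4.13 × 0.6 = 19.887 kPa
q_ult = 109.85 + 386.86 + 19.887 = 516.59 kPa.

q_ult ≈ 520 kPa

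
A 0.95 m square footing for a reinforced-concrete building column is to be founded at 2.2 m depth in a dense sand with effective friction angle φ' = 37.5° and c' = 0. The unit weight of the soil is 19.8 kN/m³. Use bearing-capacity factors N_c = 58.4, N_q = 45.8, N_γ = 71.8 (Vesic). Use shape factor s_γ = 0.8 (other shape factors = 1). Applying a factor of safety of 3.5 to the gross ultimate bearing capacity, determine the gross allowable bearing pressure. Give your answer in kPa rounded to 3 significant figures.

q = γ·D_f = 19.8 × 2.2 = 43.56 kPa.
q·N_q = 43.56 × 45.8 = 1995 kPa
0.5·γ·B·N_γ·s_γ = 0.5 × 19.8 × 0.95 × 71.8 × 0.8 = 540.22 kPa
q_ult = 1995 + 540.22 = 2535.3 kPa.
q_all = q_ult / FS = 2535.3 / 3.5 = 724.36 kPa.

q_all ≈ 724 kPa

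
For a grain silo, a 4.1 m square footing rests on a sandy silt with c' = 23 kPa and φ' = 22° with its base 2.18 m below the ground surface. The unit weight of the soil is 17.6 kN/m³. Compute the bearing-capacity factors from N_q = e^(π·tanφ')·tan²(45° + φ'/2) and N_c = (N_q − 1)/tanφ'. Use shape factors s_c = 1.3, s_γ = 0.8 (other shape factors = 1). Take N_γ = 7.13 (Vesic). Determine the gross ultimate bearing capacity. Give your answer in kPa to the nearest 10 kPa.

q_ult ≈ 1010 kPa

tan22° = 0.404, so N_q = e^(π×0.404)·tan²(56°) = 3.558 × 2.198 = 7.82.
N_c = (7.82 − 1)/tan22° = 16.88.
Effective surcharge at the founding depth q = γ·D_f = 17.6 × 2.18 = 38.368 kPa.
q_ult = c·N_c·s_c + q·N_q + 0.5·γ·B·N_γ·s_γ
     = 23 × 16.883 × 1.3 + 38.368 × 7.8211 + 0.5 × 17.6 × 4.1 × 7.13 × 0.8
     = 504.8 + 300.08 + 205.8 = 1010.7 kPa.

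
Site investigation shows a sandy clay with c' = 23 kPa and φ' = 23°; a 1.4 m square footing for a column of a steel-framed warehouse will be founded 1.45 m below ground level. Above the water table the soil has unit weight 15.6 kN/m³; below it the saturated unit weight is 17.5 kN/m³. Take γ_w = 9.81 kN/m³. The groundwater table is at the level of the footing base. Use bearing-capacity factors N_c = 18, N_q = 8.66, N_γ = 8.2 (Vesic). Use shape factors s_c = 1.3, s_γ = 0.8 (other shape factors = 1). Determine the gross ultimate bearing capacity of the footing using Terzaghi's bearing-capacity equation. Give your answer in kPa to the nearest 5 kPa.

Effective surcharge at the founding depth q = γ·D_f = 15.6 × 1.45 = 22.62 kPa.
The water table coincides with the base, so in the self-weight term γ → γ' = 7.69 kN/m³.
q_ult = c·N_c·s_c + q·N_q + 0.5·γ·B·N_γ·s_γ
     = 23 × 18 × 1.3 + 22.62 × 8.66 + 0.5 × 7.69 × 1.4 × 8.2 × 0.8
     = 538.2 + 195.89 + 35.312 = 769.4 kPa.

q_ult ≈ 770 kPa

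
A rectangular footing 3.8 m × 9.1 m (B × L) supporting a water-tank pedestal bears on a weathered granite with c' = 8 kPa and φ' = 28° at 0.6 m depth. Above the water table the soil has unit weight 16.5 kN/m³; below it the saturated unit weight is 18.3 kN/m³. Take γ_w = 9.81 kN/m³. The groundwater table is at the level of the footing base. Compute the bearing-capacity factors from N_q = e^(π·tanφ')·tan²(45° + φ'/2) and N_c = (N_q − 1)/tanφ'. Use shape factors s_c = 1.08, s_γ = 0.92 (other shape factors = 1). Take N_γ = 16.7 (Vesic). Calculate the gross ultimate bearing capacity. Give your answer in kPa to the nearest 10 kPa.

q_ult ≈ 620 kPa

tan28° = 0.5317, so N_q = e^(π×0.5317)·tan²(59°) = 5.314 × 2.77 = 14.72.
N_c = (14.72 − 1)/tan28° = 25.8.
Effective surcharge at the founding depth q = γ·D_f = 16.5 × 0.6 = 9.9 kPa.
The water table coincides with the base, so in the self-weight term γ → γ' = 8.49 kN/m³.
q_ult = c·N_c·s_c + q·N_q + 0.5·γ·B·N_γ·s_γ
     = 8 × 25.803 × 1.08 + 9.9 × 14.72 + 0.5 × 8.49 × 3.8 × 16.7 × 0.92
     = 222.94 + 145.73 + 247.84 = 616.5 kPa.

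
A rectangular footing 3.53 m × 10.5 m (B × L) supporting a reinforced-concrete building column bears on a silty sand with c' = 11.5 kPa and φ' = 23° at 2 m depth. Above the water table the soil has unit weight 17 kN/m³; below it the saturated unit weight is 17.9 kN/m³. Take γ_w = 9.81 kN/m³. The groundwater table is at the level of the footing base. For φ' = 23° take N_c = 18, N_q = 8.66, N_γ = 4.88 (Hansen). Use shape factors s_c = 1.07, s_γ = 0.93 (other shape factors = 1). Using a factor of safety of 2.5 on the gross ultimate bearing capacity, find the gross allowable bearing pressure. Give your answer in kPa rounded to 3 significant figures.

Effective surcharge at the founding depth q = γ·D_f = 17 × 2 = 34 kPa.
The water table coincides with the base, so in the self-weight term γ → γ' = 8.09 kN/m³.
q_ult = c·N_c·s_c + q·N_q + 0.5·γ·B·N_γ·s_γ
     = 11.5 × 18 × 1.07 + 34 × 8.66 + 0.5 × 8.09 × 3.53 × 4.88 × 0.93
     = 221.49 + 294.44 + 64.803 = 580.73 kPa.
q_all = 580.73 / 2.5 = 232.29 kPa.

q_all ≈ 232 kPa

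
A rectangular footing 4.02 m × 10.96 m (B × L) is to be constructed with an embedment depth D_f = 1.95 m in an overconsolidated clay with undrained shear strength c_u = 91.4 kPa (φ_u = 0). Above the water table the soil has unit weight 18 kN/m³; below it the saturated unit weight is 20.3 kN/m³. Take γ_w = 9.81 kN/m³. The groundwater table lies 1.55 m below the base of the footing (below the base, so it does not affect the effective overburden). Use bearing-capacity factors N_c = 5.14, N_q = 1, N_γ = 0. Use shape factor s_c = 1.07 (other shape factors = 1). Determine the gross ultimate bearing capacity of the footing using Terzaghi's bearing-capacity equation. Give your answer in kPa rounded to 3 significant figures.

q_ult ≈ 538 kPa

Overburden at base level: q = 18 × 1.95 = 35.1 kPa.
Cohesion term c·N_c·s_c = 91.4 × 5.14 × 1.07 = 502.68 kPa; surcharge term q·N_q = 35.1 × 1 = 35.1 kPa.
q_ult = 502.68 + 35.1 = 537.78 kPa.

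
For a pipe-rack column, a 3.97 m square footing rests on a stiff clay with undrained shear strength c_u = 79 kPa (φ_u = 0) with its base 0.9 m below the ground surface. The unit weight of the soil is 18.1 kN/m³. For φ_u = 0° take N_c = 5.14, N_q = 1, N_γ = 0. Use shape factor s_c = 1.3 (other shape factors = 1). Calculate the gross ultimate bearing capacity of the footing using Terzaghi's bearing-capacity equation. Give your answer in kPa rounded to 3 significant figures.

Overburden at base level: q = 18.1 × 0.9 = 16.29 kPa.
Cohesion term c·N_c·s_c = 79 × 5.14 × 1.3 = 527.88 kPa; surcharge term q·N_q = 16.29 × 1 = 16.29 kPa.
q_ult = 527.88 + 16.29 = 544.17 kPa.

q_ult ≈ 544 kPa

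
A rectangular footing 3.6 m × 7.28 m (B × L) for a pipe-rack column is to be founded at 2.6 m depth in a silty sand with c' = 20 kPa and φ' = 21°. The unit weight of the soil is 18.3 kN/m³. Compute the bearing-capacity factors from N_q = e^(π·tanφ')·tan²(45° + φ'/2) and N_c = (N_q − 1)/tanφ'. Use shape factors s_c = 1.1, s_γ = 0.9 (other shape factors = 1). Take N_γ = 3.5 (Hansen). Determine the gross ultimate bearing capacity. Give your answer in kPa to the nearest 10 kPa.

tan21° = 0.3839, so N_q = e^(π×0.3839)·tan²(55.5°) = 3.34 × 2.117 = 7.07.
N_c = (7.07 − 1)/tan21° = 15.81.
q = γ·D_f = 18.3 × 2.6 = 47.58 kPa.
c·N_c·s_c = 20 × 15.815 × 1.1 = 347.93 kPa
q·N_q = 47.58 × 7.0708 = 336.43 kPa
0.5·γ·B·N_γ·s_γ = 0.5 × 18.3 × 3.6 × 3.5 × 0.9 = 103.76 kPa
q_ult = 347.93 + 336.43 + 103.76 = 788.12 kPa.

q_ult ≈ 790 kPa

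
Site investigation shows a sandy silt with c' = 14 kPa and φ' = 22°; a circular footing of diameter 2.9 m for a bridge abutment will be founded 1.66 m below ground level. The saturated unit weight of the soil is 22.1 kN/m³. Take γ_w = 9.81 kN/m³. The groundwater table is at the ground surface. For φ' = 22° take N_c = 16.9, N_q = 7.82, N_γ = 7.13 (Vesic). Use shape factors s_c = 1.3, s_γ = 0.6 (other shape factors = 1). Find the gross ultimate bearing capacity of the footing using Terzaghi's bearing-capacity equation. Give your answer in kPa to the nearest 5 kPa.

With the water table at the surface the whole profile is submerged: γ' = 22.1 − 9.81 = 12.29 kN/m³, so q = γ'·D_f = 20.401 kPa; the same γ' applies in the ½γBN_γ term.
q_ult = c·N_c·s_c + q·N_q + 0.5·γ·B·N_γ·s_γ
     = 14 × 16.9 × 1.3 + 20.401 × 7.82 + 0.5 × 12.29 × 2.9 × 7.13 × 0.6
     = 307.58 + 159.54 + 76.236 = 543.36 kPa.

q_ult ≈ 545 kPa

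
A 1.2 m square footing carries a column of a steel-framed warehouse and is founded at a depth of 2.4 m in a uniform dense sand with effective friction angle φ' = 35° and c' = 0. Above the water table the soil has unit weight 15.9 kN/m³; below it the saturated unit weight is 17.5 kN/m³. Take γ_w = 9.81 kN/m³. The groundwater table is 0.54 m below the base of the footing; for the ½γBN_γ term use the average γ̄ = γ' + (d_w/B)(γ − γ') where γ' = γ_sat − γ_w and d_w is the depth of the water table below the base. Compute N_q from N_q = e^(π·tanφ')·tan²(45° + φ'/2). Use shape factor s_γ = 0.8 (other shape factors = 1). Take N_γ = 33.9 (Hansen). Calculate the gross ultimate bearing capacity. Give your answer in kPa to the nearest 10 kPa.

q_ult ≈ 1460 kPa

tan35° = 0.7002, so N_q = e^(π×0.7002)·tan²(62.5°) = 9.023 × 3.69 = 33.3.
Effective surcharge at the founding depth q = γ·D_f = 15.9 × 2.4 = 38.16 kPa.
With d_w = 0.54 m < B, γ̄ = 7.69 + (0.54/1.2) × (15.9 − 7.69) = 11.385 kN/m³.
q_ult = q·N_q + 0.5·γ·B·N_γ·s_γ
     = 38.16 × 33.296 + 0.5 × 11.385 × 1.2 × 33.9 × 0.8
     = 1270.6 + 185.25 = 1455.8 kPa.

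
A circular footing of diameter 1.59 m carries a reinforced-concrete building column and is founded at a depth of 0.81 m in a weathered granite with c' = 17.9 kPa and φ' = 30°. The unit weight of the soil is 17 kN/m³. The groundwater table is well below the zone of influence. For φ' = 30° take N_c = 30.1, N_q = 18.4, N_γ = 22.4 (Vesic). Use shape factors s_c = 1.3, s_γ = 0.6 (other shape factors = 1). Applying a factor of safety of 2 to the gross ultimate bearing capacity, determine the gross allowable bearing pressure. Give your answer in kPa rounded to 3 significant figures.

q = γ·D_f = 17 × 0.81 = 13.77 kPa.
c·N_c·s_c = 17.9 × 30.1 × 1.3 = 700.43 kPa
q·N_q = 13.77 × 18.4 = 253.37 kPa
0.5·γ·B·N_γ·s_γ = 0.5 × 17 × 1.59 × 22.4 × 0.6 = 181.64 kPa
q_ult = 700.43 + 253.37 + 181.64 = 1135.4 kPa.
q_all = q_ult / FS = 1135.4 / 2 = 567.72 kPa.

q_all ≈ 568 kPa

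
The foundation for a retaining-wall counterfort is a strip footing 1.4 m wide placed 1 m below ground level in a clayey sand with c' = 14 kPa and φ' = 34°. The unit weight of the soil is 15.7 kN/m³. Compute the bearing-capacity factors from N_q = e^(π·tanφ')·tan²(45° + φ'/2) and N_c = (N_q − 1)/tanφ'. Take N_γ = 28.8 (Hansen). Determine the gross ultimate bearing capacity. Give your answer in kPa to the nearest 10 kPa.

tan34° = 0.6745, so N_q = e^(π×0.6745)·tan²(62°) = 8.323 × 3.537 = 29.44.
N_c = (29.44 − 1)/tan34° = 42.16.
Effective surcharge at the founding depth q = γ·D_f = 15.7 × 1 = 15.7 kPa.
q_ult = c·N_c + q·N_q + 0.5·γ·B·N_γ
     = 14 × 42.164 + 15.7 × 29.44 + 0.5 × 15.7 × 1.4 × 28.8
     = 590.29 + 462.2 + 316.51 = 1369 kPa.

q_ult ≈ 1370 kPa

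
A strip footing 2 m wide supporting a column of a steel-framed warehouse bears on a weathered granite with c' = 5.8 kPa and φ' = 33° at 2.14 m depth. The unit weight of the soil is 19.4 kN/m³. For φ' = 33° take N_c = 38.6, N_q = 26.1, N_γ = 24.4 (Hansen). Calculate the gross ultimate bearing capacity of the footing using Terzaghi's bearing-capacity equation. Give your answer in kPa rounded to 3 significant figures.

Overburden at base level: q = 19.4 × 2.14 = 41.516 kPa.
Cohesion term c·N_c = 5.8 × 38.6 = 223.88 kPa; surcharge term q·N_q = 41.516 × 26.1 = 1083.6 kPa; self-weight term 0.5·γ·B·N_γ = 0.5 × 19.4 × 2 × 24.4 = 473.36 kPa.
q_ult = 223.88 + 1083.6 + 473.36 = 1780.8 kPa.

q_ult ≈ 1780 kPa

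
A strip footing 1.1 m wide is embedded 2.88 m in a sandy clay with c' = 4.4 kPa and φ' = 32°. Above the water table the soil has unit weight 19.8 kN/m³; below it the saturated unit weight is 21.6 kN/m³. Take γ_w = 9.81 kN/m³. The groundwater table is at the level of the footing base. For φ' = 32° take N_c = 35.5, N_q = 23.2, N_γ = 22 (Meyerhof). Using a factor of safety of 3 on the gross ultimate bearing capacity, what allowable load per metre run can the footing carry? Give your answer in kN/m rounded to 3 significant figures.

Overburden at base level: q = 19.8 × 2.88 = 57.024 kPa.
Below the base the soil is submerged, so the ½γBN_γ term uses γ' = 21.6 − 9.81 = 11.79 kN/m³.
Cohesion term c·N_c = 4.4 × 35.5 = 156.2 kPa; surcharge term q·N_q = 57.024 × 23.2 = 1323 kPa; self-weight term 0.5·γ·B·N_γ = 0.5 × 11.79 × 1.1 × 22 = 142.66 kPa.
q_ult = 156.2 + 1323 + 142.66 = 1621.8 kPa.
Gross allowable pressure q_all = 1621.8 / 3 = 540.61 kPa.
Allowable wall load = q_all × B = 540.61 × 1.1 = 594.67 kN per metre run.

≈ 595 kN/m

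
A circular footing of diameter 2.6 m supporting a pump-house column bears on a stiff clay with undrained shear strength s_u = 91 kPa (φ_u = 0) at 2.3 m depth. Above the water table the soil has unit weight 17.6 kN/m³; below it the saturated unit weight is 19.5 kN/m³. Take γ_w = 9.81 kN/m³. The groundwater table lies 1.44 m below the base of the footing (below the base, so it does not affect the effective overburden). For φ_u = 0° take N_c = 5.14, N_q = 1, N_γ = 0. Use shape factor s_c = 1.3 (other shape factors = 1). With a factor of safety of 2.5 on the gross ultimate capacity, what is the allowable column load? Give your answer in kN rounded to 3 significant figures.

P_all ≈ 1380 kN

q = γ·D_f = 17.6 × 2.3 = 40.48 kPa.
c·N_c·s_c = 91 × 5.14 × 1.3 = 608.06 kPa
q·N_q = 40.48 × 1 = 40.48 kPa
q_ult = 608.06 + 40.48 = 648.54 kPa.
Gross allowable pressure q_all = 648.54 / 2.5 = 259.42 kPa.
Footing area = 5.3093 m², so allowable column load = 259.42 × 5.3093 = 1377.3 kN.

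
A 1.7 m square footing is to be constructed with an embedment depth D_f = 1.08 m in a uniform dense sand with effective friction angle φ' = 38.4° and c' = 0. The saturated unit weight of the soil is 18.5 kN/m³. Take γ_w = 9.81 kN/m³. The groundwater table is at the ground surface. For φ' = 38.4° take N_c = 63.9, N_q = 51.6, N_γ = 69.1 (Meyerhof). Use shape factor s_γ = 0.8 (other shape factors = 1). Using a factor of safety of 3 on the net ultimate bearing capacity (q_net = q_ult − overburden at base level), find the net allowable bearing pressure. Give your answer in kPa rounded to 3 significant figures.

With the water table at the surface the whole profile is submerged: γ' = 18.5 − 9.81 = 8.69 kN/m³, so q = γ'·D_f = 9.3852 kPa; the same γ' applies in the ½γBN_γ term.
q_ult = q·N_q + 0.5·γ·B·N_γ·s_γ
     = 9.3852 × 51.6 + 0.5 × 8.69 × 1.7 × 69.1 × 0.8
     = 484.28 + 408.33 = 892.6 kPa.
q_net = 892.6 − 9.3852 = 883.22 kPa.
q_all(net) = 883.22 / 3 = 294.41 kPa.

q_all(net) ≈ 294 kPa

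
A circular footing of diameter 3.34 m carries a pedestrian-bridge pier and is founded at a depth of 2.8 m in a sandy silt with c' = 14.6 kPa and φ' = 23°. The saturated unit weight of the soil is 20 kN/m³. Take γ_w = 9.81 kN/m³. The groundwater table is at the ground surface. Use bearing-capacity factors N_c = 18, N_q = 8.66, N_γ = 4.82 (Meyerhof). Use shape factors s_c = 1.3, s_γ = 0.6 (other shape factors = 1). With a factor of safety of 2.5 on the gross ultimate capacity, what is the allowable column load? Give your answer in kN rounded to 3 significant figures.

P_all ≈ 2240 kN

Water table at ground surface, so effective unit weight γ' = 20 − 9.81 = 10.19 kN/m³ is used throughout; overburden q = 10.19 × 2.8 = 28.532 kPa; the same γ' applies in the ½γBN_γ term.
Cohesion term c·N_c·s_c = 14.6 × 18 × 1.3 = 341.64 kPa; surcharge term q·N_q = 28.532 × 8.66 = 247.09 kPa; self-weight term 0.5·γ·B·N_γ·s_γ = 0.5 × 10.19 × 3.34 × 4.82 × 0.6 = 49.214 kPa.
q_ult = 341.64 + 247.09 + 49.214 = 637.94 kPa.
Gross allowable pressure q_all = 637.94 / 2.5 = 255.18 kPa.
Footing area = 8.7616 m², so allowable column load = 255.18 × 8.7616 = 2235.8 kN.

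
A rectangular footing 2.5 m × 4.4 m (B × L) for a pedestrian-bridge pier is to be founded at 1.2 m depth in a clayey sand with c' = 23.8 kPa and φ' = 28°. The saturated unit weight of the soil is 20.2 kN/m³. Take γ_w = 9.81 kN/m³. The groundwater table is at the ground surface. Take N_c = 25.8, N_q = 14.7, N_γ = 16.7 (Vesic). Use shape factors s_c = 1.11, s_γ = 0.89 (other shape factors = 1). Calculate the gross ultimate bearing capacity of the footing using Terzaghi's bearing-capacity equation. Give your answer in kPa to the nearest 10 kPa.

q_ult ≈ 1060 kPa

γ' = 20.2 − 9.81 = 10.39 kN/m³ (submerged throughout). q = 10.39 × 1.2 = 12.468 kPa; the same γ' applies in the ½γBN_γ term.
c·N_c·s_c = 23.8 × 25.8 × 1.11 = 681.58 kPa
q·N_q = 12.468 × 14.7 = 183.28 kPa
0.5·γ·B·N_γ·s_γ = 0.5 × 10.39 × 2.5 × 16.7 × 0.89 = 193.03 kPa
q_ult = 681.58 + 183.28 + 193.03 = 1057.9 kPa.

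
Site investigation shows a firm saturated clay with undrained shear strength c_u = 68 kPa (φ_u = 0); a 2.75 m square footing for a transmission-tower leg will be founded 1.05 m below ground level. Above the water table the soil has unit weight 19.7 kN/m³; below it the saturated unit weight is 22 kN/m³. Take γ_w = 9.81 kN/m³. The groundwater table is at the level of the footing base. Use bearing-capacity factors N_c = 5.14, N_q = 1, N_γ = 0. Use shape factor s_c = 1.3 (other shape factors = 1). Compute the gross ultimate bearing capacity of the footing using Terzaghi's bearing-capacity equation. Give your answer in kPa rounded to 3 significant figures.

q_ult ≈ 475 kPa

q = γ·D_f = 19.7 × 1.05 = 20.685 kPa.
c·N_c·s_c = 68 × 5.14 × 1.3 = 454.38 kPa
q·N_q = 20.685 × 1 = 20.685 kPa
q_ult = 454.38 + 20.685 = 475.06 kPa.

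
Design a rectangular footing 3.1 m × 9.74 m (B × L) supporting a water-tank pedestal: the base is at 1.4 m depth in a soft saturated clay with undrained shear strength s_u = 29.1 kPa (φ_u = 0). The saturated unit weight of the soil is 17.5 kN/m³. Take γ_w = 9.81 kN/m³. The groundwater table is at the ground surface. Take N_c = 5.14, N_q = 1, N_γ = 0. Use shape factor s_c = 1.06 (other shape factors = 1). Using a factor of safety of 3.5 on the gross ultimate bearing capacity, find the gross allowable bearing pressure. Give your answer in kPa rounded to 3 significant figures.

q_all ≈ 48.4 kPa

Water table at ground surface, so effective unit weight γ' = 17.5 − 9.81 = 7.69 kN/m³ is used throughout; overburden q = 7.69 × 1.4 = 10.766 kPa.
Cohesion term c·N_c·s_c = 29.1 × 5.14 × 1.06 = 158.55 kPa; surcharge term q·N_q = 10.766 × 1 = 10.766 kPa.
q_ult = 158.55 + 10.766 = 169.31 kPa.
q_all = 169.31 / 3.5 = 48.376 kPa.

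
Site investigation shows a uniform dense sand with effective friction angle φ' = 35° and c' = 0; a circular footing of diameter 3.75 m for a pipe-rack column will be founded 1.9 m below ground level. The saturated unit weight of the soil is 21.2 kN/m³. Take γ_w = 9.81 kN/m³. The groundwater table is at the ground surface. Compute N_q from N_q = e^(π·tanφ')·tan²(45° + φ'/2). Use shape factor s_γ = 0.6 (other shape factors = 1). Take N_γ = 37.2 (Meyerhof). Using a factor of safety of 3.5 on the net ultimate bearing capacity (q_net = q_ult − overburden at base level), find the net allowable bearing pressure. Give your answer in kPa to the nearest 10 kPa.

N_q = e^(π·tan35°)·tan²(62.5°) = 33.3.
With the water table at the surface the whole profile is submerged: γ' = 21.2 − 9.81 = 11.39 kN/m³, so q = γ'·D_f = 21.641 kPa; the same γ' applies in the ½γBN_γ term.
q_ult = q·N_q + 0.5·γ·B·N_γ·s_γ
     = 21.641 × 33.296 + 0.5 × 11.39 × 3.75 × 37.2 × 0.6
     = 720.56 + 476.67 = 1197.2 kPa.
q_net = 1197.2 − 21.641 = 1175.6 kPa.
q_all(net) = 1175.6 / 3.5 = 335.88 kPa.

q_all(net) ≈ 340 kPa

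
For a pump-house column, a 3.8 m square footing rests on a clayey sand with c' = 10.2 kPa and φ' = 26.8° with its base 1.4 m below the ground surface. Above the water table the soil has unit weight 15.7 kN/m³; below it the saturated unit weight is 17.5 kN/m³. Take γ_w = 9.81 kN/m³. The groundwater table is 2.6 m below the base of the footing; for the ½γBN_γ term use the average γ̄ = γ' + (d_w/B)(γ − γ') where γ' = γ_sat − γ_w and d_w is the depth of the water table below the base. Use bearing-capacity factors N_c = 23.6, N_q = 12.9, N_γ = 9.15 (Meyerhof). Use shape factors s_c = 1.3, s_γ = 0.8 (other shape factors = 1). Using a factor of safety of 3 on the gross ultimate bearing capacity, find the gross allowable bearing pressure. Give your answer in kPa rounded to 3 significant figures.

q_all ≈ 260 kPa

Overburden at base level: q = 15.7 × 1.4 = 21.98 kPa.
The water table is 2.6 m below the base (< B = 3.8 m), so the ½γBN_γ term uses γ̄ = γ' + (d_w/B)(γ − γ') = 7.69 + (2.6/3.8)(15.7 − 7.69) = 13.171 kN/m³.
Cohesion term c·N_c·s_c = 10.2 × 23.6 × 1.3 = 312.94 kPa; surcharge term q·N_q = 21.98 × 12.9 = 283.54 kPa; self-weight term 0.5·γ·B·N_γ·s_γ = 0.5 × 13.171 × 3.8 × 9.15 × 0.8 = 183.18 kPa.
q_ult = 312.94 + 283.54 + 183.18 = 779.65 kPa.
q_all = 779.65 / 3 = 259.88 kPa.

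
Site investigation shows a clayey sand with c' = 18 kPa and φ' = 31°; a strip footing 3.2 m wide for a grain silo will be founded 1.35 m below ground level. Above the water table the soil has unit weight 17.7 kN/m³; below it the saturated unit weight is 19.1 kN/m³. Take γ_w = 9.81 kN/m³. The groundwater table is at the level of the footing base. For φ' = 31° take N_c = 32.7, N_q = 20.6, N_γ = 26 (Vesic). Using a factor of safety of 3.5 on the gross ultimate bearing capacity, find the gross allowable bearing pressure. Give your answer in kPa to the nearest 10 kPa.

q_all ≈ 420 kPa

q = γ·D_f = 17.7 × 1.35 = 23.895 kPa.
For the ½γBN_γ term take γ' = 19.1 − 9.81 = 9.29 kN/m³ (soil below base is submerged).
c·N_c = 18 × 32.7 = 588.6 kPa
q·N_q = 23.895 × 20.6 = 492.24 kPa
0.5·γ·B·N_γ = 0.5 × 9.29 × 3.2 × 26 = 386.46 kPa
q_ult = 588.6 + 492.24 + 386.46 = 1467.3 kPa.
q_all = 1467.3 / 3.5 = 419.23 kPa.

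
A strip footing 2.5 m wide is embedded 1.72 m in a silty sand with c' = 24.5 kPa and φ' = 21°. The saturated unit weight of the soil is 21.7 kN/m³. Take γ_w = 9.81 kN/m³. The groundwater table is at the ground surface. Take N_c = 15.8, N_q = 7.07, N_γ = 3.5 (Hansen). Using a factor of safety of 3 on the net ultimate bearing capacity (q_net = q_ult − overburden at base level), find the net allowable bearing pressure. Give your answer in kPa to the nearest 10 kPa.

q_all(net) ≈ 190 kPa

Water table at ground surface, so effective unit weight γ' = 21.7 − 9.81 = 11.89 kN/m³ is used throughout; overburden q = 11.89 × 1.72 = 20.451 kPa; the same γ' applies in the ½γBN_γ term.
Cohesion term c·N_c = 24.5 × 15.8 = 387.1 kPa; surcharge term q·N_q = 20.451 × 7.07 = 144.59 kPa; self-weight term 0.5·γ·B·N_γ = 0.5 × 11.89 × 2.5 × 3.5 = 52.019 kPa.
q_ult = 387.1 + 144.59 + 52.019 = 583.71 kPa.
q_net = 583.71 − 20.451 = 563.26 kPa.
q_all(net) = 563.26 / 3 = 187.75 kPa.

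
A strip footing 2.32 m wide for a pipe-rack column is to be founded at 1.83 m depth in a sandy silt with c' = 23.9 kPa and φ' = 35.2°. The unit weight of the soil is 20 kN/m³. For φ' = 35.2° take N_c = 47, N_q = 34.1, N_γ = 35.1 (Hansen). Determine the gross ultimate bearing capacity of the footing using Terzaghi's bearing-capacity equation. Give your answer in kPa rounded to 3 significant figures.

q = γ·D_f = 20 × 1.83 = 36.6 kPa.
c·N_c = 23.9 × 47 = 1123.3 kPa
q·N_q = 36.6 × 34.1 = 1248.1 kPa
0.5·γ·B·N_γ = 0.5 × 20 × 2.32 × 35.1 = 814.32 kPa
q_ult = 1123.3 + 1248.1 + 814.32 = 3185.7 kPa.

q_ult ≈ 3190 kPa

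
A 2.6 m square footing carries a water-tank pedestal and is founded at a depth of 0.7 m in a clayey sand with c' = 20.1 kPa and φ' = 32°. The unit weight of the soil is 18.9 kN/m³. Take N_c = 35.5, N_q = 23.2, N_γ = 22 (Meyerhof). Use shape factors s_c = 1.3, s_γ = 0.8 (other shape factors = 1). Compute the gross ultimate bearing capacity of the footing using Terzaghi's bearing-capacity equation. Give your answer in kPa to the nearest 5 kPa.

q = γ·D_f = 18.9 × 0.7 = 13.23 kPa.
c·N_c·s_c = 20.1 × 35.5 × 1.3 = 927.62 kPa
q·N_q = 13.23 × 23.2 = 306.94 kPa
0.5·γ·B·N_γ·s_γ = 0.5 × 18.9 × 2.6 × 22 × 0.8 = 432.43 kPa
q_ult = 927.62 + 306.94 + 432.43 = 1667 kPa.

q_ult ≈ 1665 kPa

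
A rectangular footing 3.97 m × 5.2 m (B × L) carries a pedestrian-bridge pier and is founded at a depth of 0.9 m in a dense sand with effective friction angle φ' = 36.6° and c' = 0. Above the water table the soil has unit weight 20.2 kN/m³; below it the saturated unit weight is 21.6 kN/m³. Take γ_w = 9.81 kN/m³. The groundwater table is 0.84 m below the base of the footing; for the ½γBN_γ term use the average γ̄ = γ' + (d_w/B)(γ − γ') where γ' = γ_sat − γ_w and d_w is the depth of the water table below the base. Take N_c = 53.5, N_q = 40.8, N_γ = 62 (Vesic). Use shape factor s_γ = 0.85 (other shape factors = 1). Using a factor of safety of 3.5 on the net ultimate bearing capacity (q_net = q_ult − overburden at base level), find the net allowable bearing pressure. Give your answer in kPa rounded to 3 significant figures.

Effective surcharge at the founding depth q = γ·D_f = 20.2 × 0.9 = 18.18 kPa.
With d_w = 0.84 m < B, γ̄ = 11.79 + (0.84/3.97) × (20.2 − 11.79) = 13.569 kN/m³.
q_ult = q·N_q + 0.5·γ·B·N_γ·s_γ
     = 18.18 × 40.8 + 0.5 × 13.569 × 3.97 × 62 × 0.85
     = 741.74 + 1419.5 = 2161.2 kPa.
q_net = 2161.2 − 18.18 = 2143.1 kPa.
q_all(net) = 2143.1 / 3.5 = 612.3 kPa.

q_all(net) ≈ 612 kPa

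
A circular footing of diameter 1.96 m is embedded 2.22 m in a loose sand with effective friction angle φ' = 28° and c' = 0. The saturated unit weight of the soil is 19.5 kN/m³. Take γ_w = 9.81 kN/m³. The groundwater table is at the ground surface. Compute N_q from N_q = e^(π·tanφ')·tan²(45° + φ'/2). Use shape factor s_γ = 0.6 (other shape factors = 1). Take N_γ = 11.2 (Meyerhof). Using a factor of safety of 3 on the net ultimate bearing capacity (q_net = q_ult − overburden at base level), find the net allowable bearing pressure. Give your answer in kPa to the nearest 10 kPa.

q_all(net) ≈ 120 kPa

N_q = e^(π·tan28°)·tan²(59°) = 14.72.
Water table at ground surface, so effective unit weight γ' = 19.5 − 9.81 = 9.69 kN/m³ is used throughout; overburden q = 9.69 × 2.22 = 21.512 kPa; the same γ' applies in the ½γBN_γ term.
Surcharge term q·N_q = 21.512 × 14.72 = 316.65 kPa; self-weight term 0.5·γ·B·N_γ·s_γ = 0.5 × 9.69 × 1.96 × 11.2 × 0.6 = 63.814 kPa.
q_ult = 316.65 + 63.814 = 380.47 kPa.
q_net = 380.47 − 21.512 = 358.95 kPa.
q_all(net) = 358.95 / 3 = 119.65 kPa.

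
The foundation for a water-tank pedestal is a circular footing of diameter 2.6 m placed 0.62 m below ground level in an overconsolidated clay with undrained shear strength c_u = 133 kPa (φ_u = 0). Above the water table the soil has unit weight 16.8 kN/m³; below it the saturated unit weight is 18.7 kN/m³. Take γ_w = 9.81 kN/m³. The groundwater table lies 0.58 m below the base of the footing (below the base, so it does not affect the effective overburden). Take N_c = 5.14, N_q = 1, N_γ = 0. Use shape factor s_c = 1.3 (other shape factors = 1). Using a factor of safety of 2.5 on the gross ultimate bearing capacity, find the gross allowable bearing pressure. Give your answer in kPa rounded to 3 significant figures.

q_all ≈ 360 kPa

Effective surcharge at the founding depth q = γ·D_f = 16.8 × 0.62 = 10.416 kPa.
q_ult = c·N_c·s_c + q·N_q
     = 133 × 5.14 × 1.3 + 10.416 × 1
     = 888.71 + 10.416 = 899.12 kPa.
q_all = 899.12 / 2.5 = 359.65 kPa.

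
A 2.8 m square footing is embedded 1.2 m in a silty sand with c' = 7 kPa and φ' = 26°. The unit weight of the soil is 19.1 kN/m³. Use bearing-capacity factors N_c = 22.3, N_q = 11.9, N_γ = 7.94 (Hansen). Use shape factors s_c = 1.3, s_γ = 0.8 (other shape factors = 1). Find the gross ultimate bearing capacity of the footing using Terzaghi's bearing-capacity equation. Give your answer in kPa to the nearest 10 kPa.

Overburden at base level: q = 19.1 × 1.2 = 22.92 kPa.
Cohesion term c·N_c·s_c = 7 × 22.3 × 1.3 = 202.93 kPa; surcharge term q·N_q = 22.92 × 11.9 = 272.75 kPa; self-weight term 0.5·γ·B·N_γ·s_γ = 0.5 × 19.1 × 2.8 × 7.94 × 0.8 = 169.85 kPa.
q_ult = 202.93 + 272.75 + 169.85 = 645.53 kPa.

q_ult ≈ 650 kPa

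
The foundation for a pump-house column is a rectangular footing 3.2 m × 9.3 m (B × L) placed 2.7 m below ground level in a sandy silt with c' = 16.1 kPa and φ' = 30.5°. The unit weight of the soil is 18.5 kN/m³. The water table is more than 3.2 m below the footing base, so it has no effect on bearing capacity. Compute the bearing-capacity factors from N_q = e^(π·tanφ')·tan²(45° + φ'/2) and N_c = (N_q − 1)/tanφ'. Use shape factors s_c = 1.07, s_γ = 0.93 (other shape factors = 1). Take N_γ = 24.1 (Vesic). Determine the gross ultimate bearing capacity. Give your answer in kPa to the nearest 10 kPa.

q_ult ≈ 2180 kPa

tan30.5° = 0.589, so N_q = e^(π×0.589)·tan²(60.25°) = 6.363 × 3.061 = 19.48.
N_c = (19.48 − 1)/tan30.5° = 31.37.
q = γ·D_f = 18.5 × 2.7 = 49.95 kPa.
c·N_c·s_c = 16.1 × 31.372 × 1.07 = 540.44 kPa
q·N_q = 49.95 × 19.479 = 972.99 kPa
0.5·γ·B·N_γ·s_γ = 0.5 × 18.5 × 3.2 × 24.1 × 0.93 = 663.42 kPa
q_ult = 540.44 + 972.99 + 663.42 = 2176.9 kPa.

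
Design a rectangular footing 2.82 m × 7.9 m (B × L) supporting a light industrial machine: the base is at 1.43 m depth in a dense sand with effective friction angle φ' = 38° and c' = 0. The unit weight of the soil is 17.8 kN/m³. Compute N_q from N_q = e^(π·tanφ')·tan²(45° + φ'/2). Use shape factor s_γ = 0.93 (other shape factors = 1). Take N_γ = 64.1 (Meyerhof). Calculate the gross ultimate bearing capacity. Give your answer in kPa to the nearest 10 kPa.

q_ult ≈ 2740 kPa

tan38° = 0.7813, so N_q = e^(π×0.7813)·tan²(64°) = 11.64 × 4.204 = 48.93.
Effective surcharge at the founding depth q = γ·D_f = 17.8 × 1.43 = 25.454 kPa.
q_ult = q·N_q + 0.5·γ·B·N_γ·s_γ
     = 25.454 × 48.933 + 0.5 × 17.8 × 2.82 × 64.1 × 0.93
     = 1245.5 + 1496.2 = 2741.7 kPa.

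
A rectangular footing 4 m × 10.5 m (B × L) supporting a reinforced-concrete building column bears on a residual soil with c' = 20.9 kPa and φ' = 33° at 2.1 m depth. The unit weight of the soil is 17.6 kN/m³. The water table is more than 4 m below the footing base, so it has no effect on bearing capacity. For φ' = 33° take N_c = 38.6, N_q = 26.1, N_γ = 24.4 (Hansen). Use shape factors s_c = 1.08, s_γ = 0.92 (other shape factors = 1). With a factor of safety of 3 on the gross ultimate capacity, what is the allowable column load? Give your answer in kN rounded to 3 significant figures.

P_all ≈ 36800 kN

q = γ·D_f = 17.6 × 2.1 = 36.96 kPa.
c·N_c·s_c = 20.9 × 38.6 × 1.08 = 871.28 kPa
q·N_q = 36.96 × 26.1 = 964.66 kPa
0.5·γ·B·N_γ·s_γ = 0.5 × 17.6 × 4 × 24.4 × 0.92 = 790.17 kPa
q_ult = 871.28 + 964.66 + 790.17 = 2626.1 kPa.
Gross allowable pressure q_all = 2626.1 / 3 = 875.37 kPa.
Footing area = 42 m², so allowable column load = 875.37 × 42 = 36765 kN.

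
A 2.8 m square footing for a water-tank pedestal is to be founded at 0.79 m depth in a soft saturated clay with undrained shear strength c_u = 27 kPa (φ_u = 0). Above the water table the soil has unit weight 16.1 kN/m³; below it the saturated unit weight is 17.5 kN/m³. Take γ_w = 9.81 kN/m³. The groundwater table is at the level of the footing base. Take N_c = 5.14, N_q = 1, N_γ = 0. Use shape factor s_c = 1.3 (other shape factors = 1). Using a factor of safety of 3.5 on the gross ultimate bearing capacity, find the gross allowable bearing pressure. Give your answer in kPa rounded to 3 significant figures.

Overburden at base level: q = 16.1 × 0.79 = 12.719 kPa.
Cohesion term c·N_c·s_c = 27 × 5.14 × 1.3 = 180.41 kPa; surcharge term q·N_q = 12.719 × 1 = 12.719 kPa.
q_ult = 180.41 + 12.719 = 193.13 kPa.
q_all = 193.13 / 3.5 = 55.181 kPa.

q_all ≈ 55.2 kPa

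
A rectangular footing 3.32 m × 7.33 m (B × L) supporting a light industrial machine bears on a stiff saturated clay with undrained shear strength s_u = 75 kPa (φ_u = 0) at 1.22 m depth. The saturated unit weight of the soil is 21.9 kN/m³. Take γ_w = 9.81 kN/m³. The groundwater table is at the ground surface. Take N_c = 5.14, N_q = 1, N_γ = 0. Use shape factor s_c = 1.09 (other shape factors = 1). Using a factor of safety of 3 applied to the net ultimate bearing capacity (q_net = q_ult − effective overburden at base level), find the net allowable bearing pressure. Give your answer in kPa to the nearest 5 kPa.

With the water table at the surface the whole profile is submerged: γ' = 21.9 − 9.81 = 12.09 kN/m³, so q = γ'·D_f = 14.75 kPa.
q_ult = c·N_c·s_c + q·N_q
     = 75 × 5.14 × 1.09 + 14.75 × 1
     = 420.2 + 14.75 = 434.94 kPa.
Net ultimate: q_net = 434.94 − 14.75 = 420.2 kPa.
q_all(net) = 420.2 / 3 = 140.07 kPa.

q_all(net) ≈ 140 kPa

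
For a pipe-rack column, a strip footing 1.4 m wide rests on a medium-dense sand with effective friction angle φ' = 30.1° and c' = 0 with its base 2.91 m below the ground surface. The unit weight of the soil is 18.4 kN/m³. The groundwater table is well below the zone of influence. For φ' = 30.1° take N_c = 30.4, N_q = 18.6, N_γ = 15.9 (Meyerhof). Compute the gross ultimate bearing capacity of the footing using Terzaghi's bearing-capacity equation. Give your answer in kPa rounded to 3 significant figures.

Effective surcharge at the founding depth q = γ·D_f = 18.4 × 2.91 = 53.544 kPa.
q_ult = q·N_q + 0.5·γ·B·N_γ
     = 53.544 × 18.6 + 0.5 × 18.4 × 1.4 × 15.9
     = 995.92 + 204.79 = 1200.7 kPa.

q_ult ≈ 1200 kPa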